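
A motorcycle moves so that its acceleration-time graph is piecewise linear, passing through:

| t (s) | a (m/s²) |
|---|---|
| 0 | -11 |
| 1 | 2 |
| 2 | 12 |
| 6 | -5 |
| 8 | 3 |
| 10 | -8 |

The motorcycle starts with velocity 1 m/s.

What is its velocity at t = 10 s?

10.5 m/s

Δv equals the area under the a-t graph; then v = v₀ + Δv.
0–1 s: ½(-11 + 2)(1) = -4.5 m/s
1–2 s: ½(2 + 12)(1) = 7 m/s
2–6 s: ½(12 + -5)(4) = 14 m/s
6–8 s: ½(-5 + 3)(2) = -2 m/s
8–10 s: ½(3 + -8)(2) = -5 m/s
Δv = 9.5 m/s, so v(10) = 1 + (9.5) = 10.5 m/s.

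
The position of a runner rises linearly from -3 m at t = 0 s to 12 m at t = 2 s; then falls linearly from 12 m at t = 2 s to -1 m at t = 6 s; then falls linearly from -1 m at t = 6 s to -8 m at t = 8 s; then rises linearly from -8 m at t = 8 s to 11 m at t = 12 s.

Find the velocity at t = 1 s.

Velocity is the slope of the x-t graph on 0–2 s: (12 − -3)/(2 − 0) = 7.5 m/s.

7.5 m/s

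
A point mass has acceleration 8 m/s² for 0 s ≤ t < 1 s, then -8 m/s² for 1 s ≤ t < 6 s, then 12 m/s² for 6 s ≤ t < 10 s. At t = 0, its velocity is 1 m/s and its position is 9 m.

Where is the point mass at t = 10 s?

-69 m

On each constant-a segment, Δv = aΔt and Δx = v₀Δt + ½aΔt²; chain segment to segment.
0–1 s: v starts 1 m/s; Δx = 1·1 + ½·8·1² = 5 m; v ends 9 m/s.
1–6 s: v starts 9 m/s; Δx = 9·5 + ½·-8·5² = -55 m; v ends -31 m/s.
6–10 s: v starts -31 m/s; Δx = -31·4 + ½·12·4² = -28 m; v ends 17 m/s.
x(10) = 9 + Σ Δx = -69 m.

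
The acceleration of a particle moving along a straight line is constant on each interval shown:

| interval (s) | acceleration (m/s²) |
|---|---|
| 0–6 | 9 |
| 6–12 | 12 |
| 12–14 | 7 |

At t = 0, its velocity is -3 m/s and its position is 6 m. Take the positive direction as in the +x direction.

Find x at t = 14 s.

932 m

On each constant-a segment, Δv = aΔt and Δx = v₀Δt + ½aΔt²; chain segment to segment.
0–6 s: v starts -3 m/s; Δx = -3·6 + ½·9·6² = 144 m; v ends 51 m/s.
6–12 s: v starts 51 m/s; Δx = 51·6 + ½·12·6² = 522 m; v ends 123 m/s.
12–14 s: v starts 123 m/s; Δx = 123·2 + ½·7·2² = 260 m; v ends 137 m/s.
x(14) = 6 + Σ Δx = 932 m.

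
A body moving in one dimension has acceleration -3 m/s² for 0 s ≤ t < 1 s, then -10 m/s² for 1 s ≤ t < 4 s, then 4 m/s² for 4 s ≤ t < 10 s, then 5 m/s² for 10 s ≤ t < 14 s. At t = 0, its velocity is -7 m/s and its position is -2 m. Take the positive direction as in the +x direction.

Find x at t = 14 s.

On each constant-a segment, Δv = aΔt and Δx = v₀Δt + ½aΔt²; chain segment to segment.
0–1 s: v starts -7 m/s; Δx = -7·1 + ½·-3·1² = -8.5 m; v ends -10 m/s.
1–4 s: v starts -10 m/s; Δx = -10·3 + ½·-10·3² = -75 m; v ends -40 m/s.
4–10 s: v starts -40 m/s; Δx = -40·6 + ½·4·6² = -168 m; v ends -16 m/s.
10–14 s: v starts -16 m/s; Δx = -16·4 + ½·5·4² = -24 m; v ends 4 m/s.
x(14) = -2 + Σ Δx = -277.5 m.

-277.5 m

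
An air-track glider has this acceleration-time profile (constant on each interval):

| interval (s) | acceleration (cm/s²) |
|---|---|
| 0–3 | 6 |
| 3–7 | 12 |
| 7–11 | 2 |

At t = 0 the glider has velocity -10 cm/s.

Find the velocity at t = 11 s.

64 cm/s

Δv equals the area under the a-t graph; then v = v₀ + Δv.
0–3 s: 6 × 3 = 18 cm/s
3–7 s: 12 × 4 = 48 cm/s
7–11 s: 2 × 4 = 8 cm/s
Δv = 74 cm/s, so v(11) = -10 + (74) = 64 cm/s.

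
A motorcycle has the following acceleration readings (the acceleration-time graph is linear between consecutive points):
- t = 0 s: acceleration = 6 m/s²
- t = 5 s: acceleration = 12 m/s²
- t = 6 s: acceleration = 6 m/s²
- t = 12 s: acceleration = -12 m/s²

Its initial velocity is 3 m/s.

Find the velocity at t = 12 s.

39 m/s

Δv equals the area under the a-t graph; then v = v₀ + Δv.
0–5 s: ½(6 + 12)(5) = 45 m/s
5–6 s: ½(12 + 6)(1) = 9 m/s
6–12 s: ½(6 + -12)(6) = -18 m/s
Δv = 36 m/s, so v(12) = 3 + (36) = 39 m/s.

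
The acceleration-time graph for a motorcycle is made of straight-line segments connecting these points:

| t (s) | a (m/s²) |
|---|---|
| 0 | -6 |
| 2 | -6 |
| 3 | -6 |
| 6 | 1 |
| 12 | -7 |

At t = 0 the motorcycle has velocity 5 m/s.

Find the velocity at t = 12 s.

Δv equals the area under the a-t graph; then v = v₀ + Δv.
0–2 s: -6 × 2 = -12 m/s
2–3 s: -6 × 1 = -6 m/s
3–6 s: ½(-6 + 1)(3) = -7.5 m/s
6–12 s: ½(1 + -7)(6) = -18 m/s
Δv = -43.5 m/s, so v(12) = 5 + (-43.5) = -38.5 m/s.

-38.5 m/s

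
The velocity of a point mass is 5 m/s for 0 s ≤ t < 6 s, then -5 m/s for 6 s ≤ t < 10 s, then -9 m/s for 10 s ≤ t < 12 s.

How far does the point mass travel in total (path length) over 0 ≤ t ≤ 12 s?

Distance (not displacement) is the total path length: add the absolute areas under v-t.
0–6 s: |5| × 6 = 30 m
6–10 s: |-5| × 4 = 20 m
10–12 s: |-9| × 2 = 18 m
Total distance = 68 m

68 m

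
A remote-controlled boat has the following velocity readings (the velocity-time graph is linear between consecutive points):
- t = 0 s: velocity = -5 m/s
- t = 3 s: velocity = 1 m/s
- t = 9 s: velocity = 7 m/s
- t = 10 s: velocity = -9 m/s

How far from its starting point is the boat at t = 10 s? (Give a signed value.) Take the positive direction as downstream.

Displacement is the signed area under the v-t curve.
0–3 s: ½(-5 + 1)(3) = -6 m
3–9 s: ½(1 + 7)(6) = 24 m
9–10 s: ½(7 + -9)(1) = -1 m
Net displacement = 17 m

17 m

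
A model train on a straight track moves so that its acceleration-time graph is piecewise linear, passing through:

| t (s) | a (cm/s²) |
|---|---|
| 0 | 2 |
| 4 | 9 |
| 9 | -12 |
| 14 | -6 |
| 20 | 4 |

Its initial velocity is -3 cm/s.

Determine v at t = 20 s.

Δv equals the area under the a-t graph; then v = v₀ + Δv.
0–4 s: ½(2 + 9)(4) = 22 cm/s
4–9 s: ½(9 + -12)(5) = -7.5 cm/s
9–14 s: ½(-12 + -6)(5) = -45 cm/s
14–20 s: ½(-6 + 4)(6) = -6 cm/s
Δv = -36.5 cm/s, so v(20) = -3 + (-36.5) = -39.5 cm/s.

-39.5 cm/s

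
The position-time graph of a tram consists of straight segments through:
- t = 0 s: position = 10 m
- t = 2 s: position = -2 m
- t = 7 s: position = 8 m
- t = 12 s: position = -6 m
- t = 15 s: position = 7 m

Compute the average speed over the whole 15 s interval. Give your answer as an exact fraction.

49/15 m/s

Average speed = (total path length)/(elapsed time); on a piecewise-linear x-t graph the path length is Σ|Δx|.
0–2 s: |Δx| = |-2 − 10| = 12 m
2–7 s: |Δx| = |8 − -2| = 10 m
7–12 s: |Δx| = |-6 − 8| = 14 m
12–15 s: |Δx| = |7 − -6| = 13 m
Total path = 49 m; average speed = 49/15 = 49/15 m/s.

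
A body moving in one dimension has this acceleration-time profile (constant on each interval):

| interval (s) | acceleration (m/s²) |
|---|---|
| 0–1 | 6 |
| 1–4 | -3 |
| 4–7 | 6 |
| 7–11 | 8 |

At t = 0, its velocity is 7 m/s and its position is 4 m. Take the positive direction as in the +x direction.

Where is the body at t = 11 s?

On each constant-a segment, Δv = aΔt and Δx = v₀Δt + ½aΔt²; chain segment to segment.
0–1 s: v starts 7 m/s; Δx = 7·1 + ½·6·1² = 10 m; v ends 13 m/s.
1–4 s: v starts 13 m/s; Δx = 13·3 + ½·-3·3² = 25.5 m; v ends 4 m/s.
4–7 s: v starts 4 m/s; Δx = 4·3 + ½·6·3² = 39 m; v ends 22 m/s.
7–11 s: v starts 22 m/s; Δx = 22·4 + ½·8·4² = 152 m; v ends 54 m/s.
x(11) = 4 + Σ Δx = 230.5 m.

230.5 m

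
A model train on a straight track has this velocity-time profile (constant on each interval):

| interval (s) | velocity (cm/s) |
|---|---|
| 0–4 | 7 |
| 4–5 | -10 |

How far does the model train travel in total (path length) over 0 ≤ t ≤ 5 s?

Total distance travelled is ∫|v| dt — sum the magnitudes of each area piece.
0–4 s: |7| × 4 = 28 cm
4–5 s: |-10| × 1 = 10 cm
Total distance = 38 cm

38 cm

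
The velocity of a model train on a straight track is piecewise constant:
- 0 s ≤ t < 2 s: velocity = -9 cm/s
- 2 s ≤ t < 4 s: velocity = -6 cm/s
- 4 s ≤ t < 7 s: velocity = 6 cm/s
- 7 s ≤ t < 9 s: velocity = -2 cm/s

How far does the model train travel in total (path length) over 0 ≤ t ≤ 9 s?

52 cm

Total distance travelled is ∫|v| dt — sum the magnitudes of each area piece.
0–2 s: |-9| × 2 = 18 cm
2–4 s: |-6| × 2 = 12 cm
4–7 s: |6| × 3 = 18 cm
7–9 s: |-2| × 2 = 4 cm
Total distance = 52 cm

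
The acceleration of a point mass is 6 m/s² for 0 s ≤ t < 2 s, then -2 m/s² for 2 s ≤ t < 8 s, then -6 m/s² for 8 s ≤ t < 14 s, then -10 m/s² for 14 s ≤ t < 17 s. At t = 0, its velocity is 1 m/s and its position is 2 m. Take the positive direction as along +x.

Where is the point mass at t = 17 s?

On each constant-a segment, Δv = aΔt and Δx = v₀Δt + ½aΔt²; chain segment to segment.
0–2 s: v starts 1 m/s; Δx = 1·2 + ½·6·2² = 14 m; v ends 13 m/s.
2–8 s: v starts 13 m/s; Δx = 13·6 + ½·-2·6² = 42 m; v ends 1 m/s.
8–14 s: v starts 1 m/s; Δx = 1·6 + ½·-6·6² = -102 m; v ends -35 m/s.
14–17 s: v starts -35 m/s; Δx = -35·3 + ½·-10·3² = -150 m; v ends -65 m/s.
x(17) = 2 + Σ Δx = -194 m.

-194 m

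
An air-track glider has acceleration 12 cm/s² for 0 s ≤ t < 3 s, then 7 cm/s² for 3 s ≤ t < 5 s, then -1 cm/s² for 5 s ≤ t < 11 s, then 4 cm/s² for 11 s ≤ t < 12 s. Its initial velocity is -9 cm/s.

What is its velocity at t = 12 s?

Δv equals the area under the a-t graph; then v = v₀ + Δv.
0–3 s: 12 × 3 = 36 cm/s
3–5 s: 7 × 2 = 14 cm/s
5–11 s: -1 × 6 = -6 cm/s
11–12 s: 4 × 1 = 4 cm/s
Δv = 48 cm/s, so v(12) = -9 + (48) = 39 cm/s.

39 cm/s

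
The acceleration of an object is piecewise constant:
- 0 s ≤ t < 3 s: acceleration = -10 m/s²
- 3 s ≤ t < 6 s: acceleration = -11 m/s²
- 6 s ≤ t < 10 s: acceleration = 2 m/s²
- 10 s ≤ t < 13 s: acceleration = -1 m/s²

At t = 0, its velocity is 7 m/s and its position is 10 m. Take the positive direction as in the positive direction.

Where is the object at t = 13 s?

-489 m

On each constant-a segment, Δv = aΔt and Δx = v₀Δt + ½aΔt²; chain segment to segment.
0–3 s: v starts 7 m/s; Δx = 7·3 + ½·-10·3² = -24 m; v ends -23 m/s.
3–6 s: v starts -23 m/s; Δx = -23·3 + ½·-11·3² = -118.5 m; v ends -56 m/s.
6–10 s: v starts -56 m/s; Δx = -56·4 + ½·2·4² = -208 m; v ends -48 m/s.
10–13 s: v starts -48 m/s; Δx = -48·3 + ½·-1·3² = -148.5 m; v ends -51 m/s.
x(13) = 10 + Σ Δx = -489 m.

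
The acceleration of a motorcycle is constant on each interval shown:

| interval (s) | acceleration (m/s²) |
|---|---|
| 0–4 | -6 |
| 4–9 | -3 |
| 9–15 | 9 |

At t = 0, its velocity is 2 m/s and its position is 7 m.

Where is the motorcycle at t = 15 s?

On each constant-a segment, Δv = aΔt and Δx = v₀Δt + ½aΔt²; chain segment to segment.
0–4 s: v starts 2 m/s; Δx = 2·4 + ½·-6·4² = -40 m; v ends -22 m/s.
4–9 s: v starts -22 m/s; Δx = -22·5 + ½·-3·5² = -147.5 m; v ends -37 m/s.
9–15 s: v starts -37 m/s; Δx = -37·6 + ½·9·6² = -60 m; v ends 17 m/s.
x(15) = 7 + Σ Δx = -240.5 m.

-240.5 m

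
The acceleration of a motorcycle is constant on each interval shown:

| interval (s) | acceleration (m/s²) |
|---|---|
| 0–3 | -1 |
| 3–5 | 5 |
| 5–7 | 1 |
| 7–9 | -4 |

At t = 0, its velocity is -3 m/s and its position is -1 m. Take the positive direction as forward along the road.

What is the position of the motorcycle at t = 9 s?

-2.5 m

On each constant-a segment, Δv = aΔt and Δx = v₀Δt + ½aΔt²; chain segment to segment.
0–3 s: v starts -3 m/s; Δx = -3·3 + ½·-1·3² = -13.5 m; v ends -6 m/s.
3–5 s: v starts -6 m/s; Δx = -6·2 + ½·5·2² = -2 m; v ends 4 m/s.
5–7 s: v starts 4 m/s; Δx = 4·2 + ½·1·2² = 10 m; v ends 6 m/s.
7–9 s: v starts 6 m/s; Δx = 6·2 + ½·-4·2² = 4 m; v ends -2 m/s.
x(9) = -1 + Σ Δx = -2.5 m.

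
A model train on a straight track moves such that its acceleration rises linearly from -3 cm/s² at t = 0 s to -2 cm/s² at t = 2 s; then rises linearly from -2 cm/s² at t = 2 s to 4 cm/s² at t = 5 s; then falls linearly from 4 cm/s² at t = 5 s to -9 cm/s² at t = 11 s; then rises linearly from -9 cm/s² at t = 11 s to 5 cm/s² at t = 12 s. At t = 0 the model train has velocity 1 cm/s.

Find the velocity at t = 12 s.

-18 cm/s

Δv equals the area under the a-t graph; then v = v₀ + Δv.
0–2 s: ½(-3 + -2)(2) = -5 cm/s
2–5 s: ½(-2 + 4)(3) = 3 cm/s
5–11 s: ½(4 + -9)(6) = -15 cm/s
11–12 s: ½(-9 + 5)(1) = -2 cm/s
Δv = -19 cm/s, so v(12) = 1 + (-19) = -18 cm/s.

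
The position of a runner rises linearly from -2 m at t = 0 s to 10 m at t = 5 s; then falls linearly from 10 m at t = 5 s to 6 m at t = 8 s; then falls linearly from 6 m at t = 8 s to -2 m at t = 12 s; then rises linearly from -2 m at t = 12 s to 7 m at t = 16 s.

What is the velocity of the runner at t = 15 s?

2.25 m/s

Velocity is the slope of the x-t graph on 12–16 s: (7 − -2)/(16 − 12) = 2.25 m/s.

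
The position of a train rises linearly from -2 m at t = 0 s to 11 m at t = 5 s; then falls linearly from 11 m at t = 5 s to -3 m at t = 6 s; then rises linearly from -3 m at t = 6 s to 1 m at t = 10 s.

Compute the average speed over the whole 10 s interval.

Average speed = (total path length)/(elapsed time); on a piecewise-linear x-t graph the path length is Σ|Δx|.
0–5 s: |Δx| = |11 − -2| = 13 m
5–6 s: |Δx| = |-3 − 11| = 14 m
6–10 s: |Δx| = |1 − -3| = 4 m
Total path = 31 m; average speed = 31/10 = 3.1 m/s.

3.1 m/s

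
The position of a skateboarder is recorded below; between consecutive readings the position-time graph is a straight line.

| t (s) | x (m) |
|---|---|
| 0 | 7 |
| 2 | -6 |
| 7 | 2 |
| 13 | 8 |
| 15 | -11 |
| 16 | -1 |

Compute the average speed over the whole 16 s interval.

Average speed = (total path length)/(elapsed time); on a piecewise-linear x-t graph the path length is Σ|Δx|.
0–2 s: |Δx| = |-6 − 7| = 13 m
2–7 s: |Δx| = |2 − -6| = 8 m
7–13 s: |Δx| = |8 − 2| = 6 m
13–15 s: |Δx| = |-11 − 8| = 19 m
15–16 s: |Δx| = |-1 − -11| = 10 m
Total path = 56 m; average speed = 56/16 = 3.5 m/s.

3.5 m/s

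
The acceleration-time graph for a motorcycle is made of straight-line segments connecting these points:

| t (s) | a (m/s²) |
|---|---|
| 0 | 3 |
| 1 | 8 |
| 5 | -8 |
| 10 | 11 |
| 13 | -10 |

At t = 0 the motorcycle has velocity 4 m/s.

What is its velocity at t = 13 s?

Δv equals the area under the a-t graph; then v = v₀ + Δv.
0–1 s: ½(3 + 8)(1) = 5.5 m/s
1–5 s: ½(8 + -8)(4) = 0 m/s
5–10 s: ½(-8 + 11)(5) = 7.5 m/s
10–13 s: ½(11 + -10)(3) = 1.5 m/s
Δv = 14.5 m/s, so v(13) = 4 + (14.5) = 18.5 m/s.

18.5 m/s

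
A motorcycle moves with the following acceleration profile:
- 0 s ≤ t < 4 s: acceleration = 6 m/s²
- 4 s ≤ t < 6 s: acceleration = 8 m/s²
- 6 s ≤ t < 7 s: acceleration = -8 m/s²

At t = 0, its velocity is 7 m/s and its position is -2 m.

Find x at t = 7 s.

On each constant-a segment, Δv = aΔt and Δx = v₀Δt + ½aΔt²; chain segment to segment.
0–4 s: v starts 7 m/s; Δx = 7·4 + ½·6·4² = 76 m; v ends 31 m/s.
4–6 s: v starts 31 m/s; Δx = 31·2 + ½·8·2² = 78 m; v ends 47 m/s.
6–7 s: v starts 47 m/s; Δx = 47·1 + ½·-8·1² = 43 m; v ends 39 m/s.
x(7) = -2 + Σ Δx = 195 m.

195 m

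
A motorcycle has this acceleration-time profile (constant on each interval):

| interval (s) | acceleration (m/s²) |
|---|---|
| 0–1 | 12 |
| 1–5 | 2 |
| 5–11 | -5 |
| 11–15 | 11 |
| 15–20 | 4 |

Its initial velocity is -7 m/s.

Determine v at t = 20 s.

47 m/s

Δv equals the area under the a-t graph; then v = v₀ + Δv.
0–1 s: 12 × 1 = 12 m/s
1–5 s: 2 × 4 = 8 m/s
5–11 s: -5 × 6 = -30 m/s
11–15 s: 11 × 4 = 44 m/s
15–20 s: 4 × 5 = 20 m/s
Δv = 54 m/s, so v(20) = -7 + (54) = 47 m/s.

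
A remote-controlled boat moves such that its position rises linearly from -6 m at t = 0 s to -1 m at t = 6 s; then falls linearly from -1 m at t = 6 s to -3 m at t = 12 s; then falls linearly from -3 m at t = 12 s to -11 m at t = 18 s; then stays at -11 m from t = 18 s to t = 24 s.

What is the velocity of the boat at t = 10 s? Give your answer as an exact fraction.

Velocity is the slope of the x-t graph on 6–12 s: (-3 − -1)/(12 − 6) = -1/3 m/s.

-1/3 m/s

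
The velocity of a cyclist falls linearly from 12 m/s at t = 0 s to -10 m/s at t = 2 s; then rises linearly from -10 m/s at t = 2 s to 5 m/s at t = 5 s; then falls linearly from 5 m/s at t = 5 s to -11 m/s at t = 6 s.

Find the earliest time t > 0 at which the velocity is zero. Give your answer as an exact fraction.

v changes sign on 0–2 s (from 12 to -10); the graph is linear there, so v = 0 at t = 0 + (-12)·(2 − 0)/(-10 − 12) = 12/11 s.

t = 12/11 s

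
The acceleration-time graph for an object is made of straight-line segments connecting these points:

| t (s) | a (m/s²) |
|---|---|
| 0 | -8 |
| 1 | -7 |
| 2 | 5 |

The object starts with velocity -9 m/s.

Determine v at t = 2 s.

Δv equals the area under the a-t graph; then v = v₀ + Δv.
0–1 s: ½(-8 + -7)(1) = -7.5 m/s
1–2 s: ½(-7 + 5)(1) = -1 m/s
Δv = -8.5 m/s, so v(2) = -9 + (-8.5) = -17.5 m/s.

-17.5 m/s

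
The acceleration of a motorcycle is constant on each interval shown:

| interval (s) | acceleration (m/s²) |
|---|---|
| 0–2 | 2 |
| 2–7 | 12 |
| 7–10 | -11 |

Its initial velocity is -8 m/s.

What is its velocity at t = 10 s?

23 m/s

Δv equals the area under the a-t graph; then v = v₀ + Δv.
0–2 s: 2 × 2 = 4 m/s
2–7 s: 12 × 5 = 60 m/s
7–10 s: -11 × 3 = -33 m/s
Δv = 31 m/s, so v(10) = -8 + (31) = 23 m/s.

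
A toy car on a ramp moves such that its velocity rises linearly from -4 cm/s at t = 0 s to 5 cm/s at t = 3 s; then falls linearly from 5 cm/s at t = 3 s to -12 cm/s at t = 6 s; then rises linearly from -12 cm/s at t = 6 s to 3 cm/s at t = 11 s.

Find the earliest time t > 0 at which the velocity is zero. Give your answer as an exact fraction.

t = 4/3 s

v changes sign on 0–3 s (from -4 to 5); the graph is linear there, so v = 0 at t = 0 + (4)·(3 − 0)/(5 − -4) = 4/3 s.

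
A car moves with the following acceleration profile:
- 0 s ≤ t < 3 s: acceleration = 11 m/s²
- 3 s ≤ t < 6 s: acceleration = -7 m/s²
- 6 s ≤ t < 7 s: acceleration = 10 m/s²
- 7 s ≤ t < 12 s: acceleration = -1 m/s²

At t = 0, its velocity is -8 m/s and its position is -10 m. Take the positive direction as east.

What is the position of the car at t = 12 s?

125.5 m

On each constant-a segment, Δv = aΔt and Δx = v₀Δt + ½aΔt²; chain segment to segment.
0–3 s: v starts -8 m/s; Δx = -8·3 + ½·11·3² = 25.5 m; v ends 25 m/s.
3–6 s: v starts 25 m/s; Δx = 25·3 + ½·-7·3² = 43.5 m; v ends 4 m/s.
6–7 s: v starts 4 m/s; Δx = 4·1 + ½·10·1² = 9 m; v ends 14 m/s.
7–12 s: v starts 14 m/s; Δx = 14·5 + ½·-1·5² = 57.5 m; v ends 9 m/s.
x(12) = -10 + Σ Δx = 125.5 m.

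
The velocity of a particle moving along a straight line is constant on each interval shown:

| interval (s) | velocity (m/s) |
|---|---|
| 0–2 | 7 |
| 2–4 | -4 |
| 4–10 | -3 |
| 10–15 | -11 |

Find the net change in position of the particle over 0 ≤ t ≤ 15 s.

Net displacement equals the area under the velocity-time graph (areas below the axis count negative).
0–2 s: 7 × 2 = 14 m
2–4 s: -4 × 2 = -8 m
4–10 s: -3 × 6 = -18 m
10–15 s: -11 × 5 = -55 m
Net displacement = -67 m

-67 m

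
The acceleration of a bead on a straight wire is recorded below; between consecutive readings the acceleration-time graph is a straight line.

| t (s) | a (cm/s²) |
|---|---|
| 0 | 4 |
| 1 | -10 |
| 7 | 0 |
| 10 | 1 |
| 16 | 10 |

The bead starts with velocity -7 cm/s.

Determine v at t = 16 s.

Δv equals the area under the a-t graph; then v = v₀ + Δv.
0–1 s: ½(4 + -10)(1) = -3 cm/s
1–7 s: ½(-10 + 0)(6) = -30 cm/s
7–10 s: ½(0 + 1)(3) = 1.5 cm/s
10–16 s: ½(1 + 10)(6) = 33 cm/s
Δv = 1.5 cm/s, so v(16) = -7 + (1.5) = -5.5 cm/s.

-5.5 cm/s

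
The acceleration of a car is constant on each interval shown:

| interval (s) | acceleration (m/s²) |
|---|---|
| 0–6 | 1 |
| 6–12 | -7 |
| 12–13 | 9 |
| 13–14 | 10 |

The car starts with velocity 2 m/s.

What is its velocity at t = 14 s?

Δv equals the area under the a-t graph; then v = v₀ + Δv.
0–6 s: 1 × 6 = 6 m/s
6–12 s: -7 × 6 = -42 m/s
12–13 s: 9 × 1 = 9 m/s
13–14 s: 10 × 1 = 10 m/s
Δv = -17 m/s, so v(14) = 2 + (-17) = -15 m/s.

-15 m/s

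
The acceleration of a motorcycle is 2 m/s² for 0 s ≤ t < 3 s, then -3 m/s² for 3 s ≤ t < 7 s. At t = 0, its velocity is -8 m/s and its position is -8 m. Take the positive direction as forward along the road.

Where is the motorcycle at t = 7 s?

-55 m

On each constant-a segment, Δv = aΔt and Δx = v₀Δt + ½aΔt²; chain segment to segment.
0–3 s: v starts -8 m/s; Δx = -8·3 + ½·2·3² = -15 m; v ends -2 m/s.
3–7 s: v starts -2 m/s; Δx = -2·4 + ½·-3·4² = -32 m; v ends -14 m/s.
x(7) = -8 + Σ Δx = -55 m.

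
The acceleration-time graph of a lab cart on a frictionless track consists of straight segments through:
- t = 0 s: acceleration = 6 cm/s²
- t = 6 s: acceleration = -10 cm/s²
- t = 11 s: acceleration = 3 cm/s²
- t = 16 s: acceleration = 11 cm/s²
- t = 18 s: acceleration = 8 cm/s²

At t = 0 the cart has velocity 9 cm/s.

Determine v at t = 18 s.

Δv equals the area under the a-t graph; then v = v₀ + Δv.
0–6 s: ½(6 + -10)(6) = -12 cm/s
6–11 s: ½(-10 + 3)(5) = -17.5 cm/s
11–16 s: ½(3 + 11)(5) = 35 cm/s
16–18 s: ½(11 + 8)(2) = 19 cm/s
Δv = 24.5 cm/s, so v(18) = 9 + (24.5) = 33.5 cm/s.

33.5 cm/s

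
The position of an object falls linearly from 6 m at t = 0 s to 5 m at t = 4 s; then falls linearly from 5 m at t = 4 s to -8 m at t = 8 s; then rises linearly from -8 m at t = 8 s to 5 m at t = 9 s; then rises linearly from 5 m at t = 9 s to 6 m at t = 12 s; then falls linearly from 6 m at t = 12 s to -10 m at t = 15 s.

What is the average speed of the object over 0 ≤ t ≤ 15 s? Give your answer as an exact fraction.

Average speed = (total path length)/(elapsed time); on a piecewise-linear x-t graph the path length is Σ|Δx|.
0–4 s: |Δx| = |5 − 6| = 1 m
4–8 s: |Δx| = |-8 − 5| = 13 m
8–9 s: |Δx| = |5 − -8| = 13 m
9–12 s: |Δx| = |6 − 5| = 1 m
12–15 s: |Δx| = |-10 − 6| = 16 m
Total path = 44 m; average speed = 44/15 = 44/15 m/s.

44/15 m/s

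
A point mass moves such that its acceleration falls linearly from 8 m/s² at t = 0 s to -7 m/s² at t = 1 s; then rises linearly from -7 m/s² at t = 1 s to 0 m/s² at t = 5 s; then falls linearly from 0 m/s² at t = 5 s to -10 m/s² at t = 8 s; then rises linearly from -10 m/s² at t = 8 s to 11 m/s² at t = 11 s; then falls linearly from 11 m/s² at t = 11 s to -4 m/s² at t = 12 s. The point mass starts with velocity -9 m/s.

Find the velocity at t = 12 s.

-32.5 m/s

Δv equals the area under the a-t graph; then v = v₀ + Δv.
0–1 s: ½(8 + -7)(1) = 0.5 m/s
1–5 s: ½(-7 + 0)(4) = -14 m/s
5–8 s: ½(0 + -10)(3) = -15 m/s
8–11 s: ½(-10 + 11)(3) = 1.5 m/s
11–12 s: ½(11 + -4)(1) = 3.5 m/s
Δv = -23.5 m/s, so v(12) = -9 + (-23.5) = -32.5 m/s.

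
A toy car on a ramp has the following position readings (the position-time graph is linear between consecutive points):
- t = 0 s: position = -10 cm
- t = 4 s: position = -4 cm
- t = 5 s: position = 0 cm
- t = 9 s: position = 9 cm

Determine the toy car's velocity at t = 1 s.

Velocity is the slope of the x-t graph on 0–4 s: (-4 − -10)/(4 − 0) = 1.5 cm/s.

1.5 cm/s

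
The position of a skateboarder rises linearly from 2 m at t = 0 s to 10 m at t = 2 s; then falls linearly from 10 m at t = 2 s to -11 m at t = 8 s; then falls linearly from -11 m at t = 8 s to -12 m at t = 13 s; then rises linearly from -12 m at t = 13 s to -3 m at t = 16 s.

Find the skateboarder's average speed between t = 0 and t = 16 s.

2.4375 m/s

Average speed = (total path length)/(elapsed time); on a piecewise-linear x-t graph the path length is Σ|Δx|.
0–2 s: |Δx| = |10 − 2| = 8 m
2–8 s: |Δx| = |-11 − 10| = 21 m
8–13 s: |Δx| = |-12 − -11| = 1 m
13–16 s: |Δx| = |-3 − -12| = 9 m
Total path = 39 m; average speed = 39/16 = 2.4375 m/s.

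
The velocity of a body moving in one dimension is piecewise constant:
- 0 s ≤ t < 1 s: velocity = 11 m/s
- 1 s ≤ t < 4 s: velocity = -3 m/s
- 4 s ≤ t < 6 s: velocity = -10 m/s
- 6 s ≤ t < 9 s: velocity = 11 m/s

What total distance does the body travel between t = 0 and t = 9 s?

73 m

Distance (not displacement) is the total path length: add the absolute areas under v-t.
0–1 s: |11| × 1 = 11 m
1–4 s: |-3| × 3 = 9 m
4–6 s: |-10| × 2 = 20 m
6–9 s: |11| × 3 = 33 m
Total distance = 73 m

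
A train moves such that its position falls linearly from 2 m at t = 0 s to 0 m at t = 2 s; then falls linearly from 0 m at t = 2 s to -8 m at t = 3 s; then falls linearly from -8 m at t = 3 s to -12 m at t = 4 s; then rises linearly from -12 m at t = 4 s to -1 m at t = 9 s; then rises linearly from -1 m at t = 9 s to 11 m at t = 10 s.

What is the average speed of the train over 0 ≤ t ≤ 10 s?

3.7 m/s

Average speed = (total path length)/(elapsed time); on a piecewise-linear x-t graph the path length is Σ|Δx|.
0–2 s: |Δx| = |0 − 2| = 2 m
2–3 s: |Δx| = |-8 − 0| = 8 m
3–4 s: |Δx| = |-12 − -8| = 4 m
4–9 s: |Δx| = |-1 − -12| = 11 m
9–10 s: |Δx| = |11 − -1| = 12 m
Total path = 37 m; average speed = 37/10 = 3.7 m/s.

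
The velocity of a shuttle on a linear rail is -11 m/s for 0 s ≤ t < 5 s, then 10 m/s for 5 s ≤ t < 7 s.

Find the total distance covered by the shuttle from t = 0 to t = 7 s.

75 m

Distance (not displacement) is the total path length: add the absolute areas under v-t.
0–5 s: |-11| × 5 = 55 m
5–7 s: |10| × 2 = 20 m
Total distance = 75 m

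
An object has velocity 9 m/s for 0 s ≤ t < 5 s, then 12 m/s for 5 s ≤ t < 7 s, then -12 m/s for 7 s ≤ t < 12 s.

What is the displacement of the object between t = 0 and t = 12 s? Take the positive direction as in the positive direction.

Net displacement equals the area under the velocity-time graph (areas below the axis count negative).
0–5 s: 9 × 5 = 45 m
5–7 s: 12 × 2 = 24 m
7–12 s: -12 × 5 = -60 m
Net displacement = 9 m

9 m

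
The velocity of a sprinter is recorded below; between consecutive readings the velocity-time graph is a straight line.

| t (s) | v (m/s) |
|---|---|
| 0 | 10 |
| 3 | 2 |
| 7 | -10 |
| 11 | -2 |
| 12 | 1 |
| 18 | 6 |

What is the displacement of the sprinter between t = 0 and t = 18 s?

Net displacement equals the area under the velocity-time graph (areas below the axis count negative).
0–3 s: ½(10 + 2)(3) = 18 m
3–7 s: ½(2 + -10)(4) = -16 m
7–11 s: ½(-10 + -2)(4) = -24 m
11–12 s: ½(-2 + 1)(1) = -0.5 m
12–18 s: ½(1 + 6)(6) = 21 m
Net displacement = -1.5 m

-1.5 m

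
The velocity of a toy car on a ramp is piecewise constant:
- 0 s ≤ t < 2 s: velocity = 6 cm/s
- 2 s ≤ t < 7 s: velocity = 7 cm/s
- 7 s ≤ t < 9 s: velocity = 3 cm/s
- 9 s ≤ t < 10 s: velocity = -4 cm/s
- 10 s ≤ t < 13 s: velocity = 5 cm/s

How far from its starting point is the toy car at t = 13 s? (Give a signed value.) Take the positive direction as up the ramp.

Displacement is the signed area under the v-t curve.
0–2 s: 6 × 2 = 12 cm
2–7 s: 7 × 5 = 35 cm
7–9 s: 3 × 2 = 6 cm
9–10 s: -4 × 1 = -4 cm
10–13 s: 5 × 3 = 15 cm
Net displacement = 64 cm

64 cm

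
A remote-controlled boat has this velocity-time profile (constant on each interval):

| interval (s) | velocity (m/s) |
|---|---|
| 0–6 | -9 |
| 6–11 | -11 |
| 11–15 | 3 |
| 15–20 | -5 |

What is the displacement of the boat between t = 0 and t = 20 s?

Displacement is the signed area under the v-t curve.
0–6 s: -9 × 6 = -54 m
6–11 s: -11 × 5 = -55 m
11–15 s: 3 × 4 = 12 m
15–20 s: -5 × 5 = -25 m
Net displacement = -122 m

-122 m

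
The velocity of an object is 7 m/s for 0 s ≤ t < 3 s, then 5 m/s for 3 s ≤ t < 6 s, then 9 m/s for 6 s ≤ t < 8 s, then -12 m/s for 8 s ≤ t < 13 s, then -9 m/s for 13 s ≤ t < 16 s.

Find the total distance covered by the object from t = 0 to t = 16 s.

141 m

Distance (not displacement) is the total path length: add the absolute areas under v-t.
0–3 s: |7| × 3 = 21 m
3–6 s: |5| × 3 = 15 m
6–8 s: |9| × 2 = 18 m
8–13 s: |-12| × 5 = 60 m
13–16 s: |-9| × 3 = 27 m
Total distance = 141 m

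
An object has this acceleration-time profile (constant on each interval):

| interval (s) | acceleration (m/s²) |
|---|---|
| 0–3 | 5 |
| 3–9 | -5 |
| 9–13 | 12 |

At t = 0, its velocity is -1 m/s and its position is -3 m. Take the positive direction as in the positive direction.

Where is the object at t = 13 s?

On each constant-a segment, Δv = aΔt and Δx = v₀Δt + ½aΔt²; chain segment to segment.
0–3 s: v starts -1 m/s; Δx = -1·3 + ½·5·3² = 19.5 m; v ends 14 m/s.
3–9 s: v starts 14 m/s; Δx = 14·6 + ½·-5·6² = -6 m; v ends -16 m/s.
9–13 s: v starts -16 m/s; Δx = -16·4 + ½·12·4² = 32 m; v ends 32 m/s.
x(13) = -3 + Σ Δx = 42.5 m.

42.5 m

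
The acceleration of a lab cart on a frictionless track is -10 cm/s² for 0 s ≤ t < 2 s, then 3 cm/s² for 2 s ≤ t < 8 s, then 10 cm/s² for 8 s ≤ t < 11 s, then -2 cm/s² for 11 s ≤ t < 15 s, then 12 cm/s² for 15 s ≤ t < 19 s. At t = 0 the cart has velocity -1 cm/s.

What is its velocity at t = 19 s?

67 cm/s

Δv equals the area under the a-t graph; then v = v₀ + Δv.
0–2 s: -10 × 2 = -20 cm/s
2–8 s: 3 × 6 = 18 cm/s
8–11 s: 10 × 3 = 30 cm/s
11–15 s: -2 × 4 = -8 cm/s
15–19 s: 12 × 4 = 48 cm/s
Δv = 68 cm/s, so v(19) = -1 + (68) = 67 cm/s.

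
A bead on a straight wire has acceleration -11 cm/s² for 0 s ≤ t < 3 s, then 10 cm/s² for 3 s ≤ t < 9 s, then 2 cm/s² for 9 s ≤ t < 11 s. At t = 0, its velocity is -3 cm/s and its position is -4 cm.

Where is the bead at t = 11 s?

On each constant-a segment, Δv = aΔt and Δx = v₀Δt + ½aΔt²; chain segment to segment.
0–3 s: v starts -3 cm/s; Δx = -3·3 + ½·-11·3² = -58.5 cm; v ends -36 cm/s.
3–9 s: v starts -36 cm/s; Δx = -36·6 + ½·10·6² = -36 cm; v ends 24 cm/s.
9–11 s: v starts 24 cm/s; Δx = 24·2 + ½·2·2² = 52 cm; v ends 28 cm/s.
x(11) = -4 + Σ Δx = -46.5 cm.

-46.5 cm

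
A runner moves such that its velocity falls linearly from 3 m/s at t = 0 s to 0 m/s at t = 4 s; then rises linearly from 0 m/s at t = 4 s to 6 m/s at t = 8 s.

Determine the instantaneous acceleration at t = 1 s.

Acceleration is the slope of the v-t graph on 0–4 s: (0 − 3)/(4 − 0) = -0.75 m/s².

-0.75 m/s²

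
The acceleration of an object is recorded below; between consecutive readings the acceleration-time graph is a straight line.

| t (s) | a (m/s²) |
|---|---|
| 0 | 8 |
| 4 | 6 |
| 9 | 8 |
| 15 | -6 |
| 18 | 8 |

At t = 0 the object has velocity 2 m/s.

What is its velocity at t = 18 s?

Δv equals the area under the a-t graph; then v = v₀ + Δv.
0–4 s: ½(8 + 6)(4) = 28 m/s
4–9 s: ½(6 + 8)(5) = 35 m/s
9–15 s: ½(8 + -6)(6) = 6 m/s
15–18 s: ½(-6 + 8)(3) = 3 m/s
Δv = 72 m/s, so v(18) = 2 + (72) = 74 m/s.

74 m/s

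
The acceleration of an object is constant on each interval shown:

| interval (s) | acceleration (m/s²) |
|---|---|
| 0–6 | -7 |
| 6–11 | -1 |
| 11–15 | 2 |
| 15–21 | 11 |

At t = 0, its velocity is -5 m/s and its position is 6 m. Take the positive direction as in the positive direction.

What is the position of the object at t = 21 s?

-655.5 m

On each constant-a segment, Δv = aΔt and Δx = v₀Δt + ½aΔt²; chain segment to segment.
0–6 s: v starts -5 m/s; Δx = -5·6 + ½·-7·6² = -156 m; v ends -47 m/s.
6–11 s: v starts -47 m/s; Δx = -47·5 + ½·-1·5² = -247.5 m; v ends -52 m/s.
11–15 s: v starts -52 m/s; Δx = -52·4 + ½·2·4² = -192 m; v ends -44 m/s.
15–21 s: v starts -44 m/s; Δx = -44·6 + ½·11·6² = -66 m; v ends 22 m/s.
x(21) = 6 + Σ Δx = -655.5 m.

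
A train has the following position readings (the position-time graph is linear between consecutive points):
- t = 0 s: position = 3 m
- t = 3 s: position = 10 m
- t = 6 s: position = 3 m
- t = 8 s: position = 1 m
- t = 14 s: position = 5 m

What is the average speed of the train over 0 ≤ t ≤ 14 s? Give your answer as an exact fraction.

10/7 m/s

Average speed = (total path length)/(elapsed time); on a piecewise-linear x-t graph the path length is Σ|Δx|.
0–3 s: |Δx| = |10 − 3| = 7 m
3–6 s: |Δx| = |3 − 10| = 7 m
6–8 s: |Δx| = |1 − 3| = 2 m
8–14 s: |Δx| = |5 − 1| = 4 m
Total path = 20 m; average speed = 20/14 = 10/7 m/s.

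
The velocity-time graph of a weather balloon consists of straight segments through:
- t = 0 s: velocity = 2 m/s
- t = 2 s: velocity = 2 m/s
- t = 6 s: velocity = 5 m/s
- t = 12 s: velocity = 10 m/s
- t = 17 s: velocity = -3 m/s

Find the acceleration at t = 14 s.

Acceleration is the slope of the v-t graph on 12–17 s: (-3 − 10)/(17 − 12) = -2.6 m/s².

-2.6 m/s²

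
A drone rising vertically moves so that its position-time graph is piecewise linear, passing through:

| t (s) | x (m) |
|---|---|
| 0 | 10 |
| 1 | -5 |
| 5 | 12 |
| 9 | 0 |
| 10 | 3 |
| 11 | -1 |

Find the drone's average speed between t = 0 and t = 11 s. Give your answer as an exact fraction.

51/11 m/s

Average speed = (total path length)/(elapsed time); on a piecewise-linear x-t graph the path length is Σ|Δx|.
0–1 s: |Δx| = |-5 − 10| = 15 m
1–5 s: |Δx| = |12 − -5| = 17 m
5–9 s: |Δx| = |0 − 12| = 12 m
9–10 s: |Δx| = |3 − 0| = 3 m
10–11 s: |Δx| = |-1 − 3| = 4 m
Total path = 51 m; average speed = 51/11 = 51/11 m/s.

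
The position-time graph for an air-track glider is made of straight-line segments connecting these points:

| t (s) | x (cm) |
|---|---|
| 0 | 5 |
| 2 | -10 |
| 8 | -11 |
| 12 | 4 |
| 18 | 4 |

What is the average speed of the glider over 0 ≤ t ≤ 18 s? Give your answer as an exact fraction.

31/18 cm/s

Average speed = (total path length)/(elapsed time); on a piecewise-linear x-t graph the path length is Σ|Δx|.
0–2 s: |Δx| = |-10 − 5| = 15 cm
2–8 s: |Δx| = |-11 − -10| = 1 cm
8–12 s: |Δx| = |4 − -11| = 15 cm
12–18 s: |Δx| = |4 − 4| = 0 cm
Total path = 31 cm; average speed = 31/18 = 31/18 cm/s.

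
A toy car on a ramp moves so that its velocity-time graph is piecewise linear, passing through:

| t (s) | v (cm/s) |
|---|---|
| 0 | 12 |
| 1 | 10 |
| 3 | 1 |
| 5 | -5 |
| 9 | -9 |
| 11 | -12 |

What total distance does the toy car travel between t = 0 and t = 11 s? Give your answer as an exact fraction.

Total distance travelled is ∫|v| dt — sum the magnitudes of each area piece.
0–1 s: |½(12 + 10)(1)| = 11 cm
1–3 s: |½(10 + 1)(2)| = 11 cm
3–5 s: v = 0 at t = 10/3 s; triangle areas 1/6 + 25/6 = 13/3 cm
5–9 s: |½(-5 + -9)(4)| = 28 cm
9–11 s: |½(-9 + -12)(2)| = 21 cm
Total distance = 226/3 cm

226/3 cm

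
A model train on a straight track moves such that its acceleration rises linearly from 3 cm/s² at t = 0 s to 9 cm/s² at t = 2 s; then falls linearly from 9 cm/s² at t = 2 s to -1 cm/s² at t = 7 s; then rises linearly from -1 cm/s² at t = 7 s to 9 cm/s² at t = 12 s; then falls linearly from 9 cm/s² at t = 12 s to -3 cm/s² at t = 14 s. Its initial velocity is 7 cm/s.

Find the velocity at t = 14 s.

65 cm/s

Δv equals the area under the a-t graph; then v = v₀ + Δv.
0–2 s: ½(3 + 9)(2) = 12 cm/s
2–7 s: ½(9 + -1)(5) = 20 cm/s
7–12 s: ½(-1 + 9)(5) = 20 cm/s
12–14 s: ½(9 + -3)(2) = 6 cm/s
Δv = 58 cm/s, so v(14) = 7 + (58) = 65 cm/s.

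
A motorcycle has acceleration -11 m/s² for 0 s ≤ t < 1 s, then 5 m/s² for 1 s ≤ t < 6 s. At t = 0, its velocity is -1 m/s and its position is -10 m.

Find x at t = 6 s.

-14 m

On each constant-a segment, Δv = aΔt and Δx = v₀Δt + ½aΔt²; chain segment to segment.
0–1 s: v starts -1 m/s; Δx = -1·1 + ½·-11·1² = -6.5 m; v ends -12 m/s.
1–6 s: v starts -12 m/s; Δx = -12·5 + ½·5·5² = 2.5 m; v ends 13 m/s.
x(6) = -10 + Σ Δx = -14 m.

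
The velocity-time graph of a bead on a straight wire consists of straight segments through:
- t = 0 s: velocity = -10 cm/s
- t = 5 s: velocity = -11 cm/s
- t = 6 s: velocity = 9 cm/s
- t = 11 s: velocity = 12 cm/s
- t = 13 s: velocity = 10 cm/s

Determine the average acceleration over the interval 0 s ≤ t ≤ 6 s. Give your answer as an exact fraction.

19/6 cm/s²

Average acceleration = Δv/Δt = (9 − -10)/(6 − 0) = 19/6 cm/s².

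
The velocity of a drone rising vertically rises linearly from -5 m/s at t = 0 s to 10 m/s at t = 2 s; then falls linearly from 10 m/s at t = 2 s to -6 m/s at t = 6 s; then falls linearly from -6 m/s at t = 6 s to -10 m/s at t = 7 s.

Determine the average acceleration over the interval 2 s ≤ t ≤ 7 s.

Average acceleration = Δv/Δt = (-10 − 10)/(7 − 2) = -4 m/s².

-4 m/s²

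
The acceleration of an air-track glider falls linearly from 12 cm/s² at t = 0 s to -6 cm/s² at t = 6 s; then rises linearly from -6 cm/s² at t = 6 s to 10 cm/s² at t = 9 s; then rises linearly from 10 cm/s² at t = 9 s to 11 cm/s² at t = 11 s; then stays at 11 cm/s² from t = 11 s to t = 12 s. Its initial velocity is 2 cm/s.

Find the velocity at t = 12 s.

Δv equals the area under the a-t graph; then v = v₀ + Δv.
0–6 s: ½(12 + -6)(6) = 18 cm/s
6–9 s: ½(-6 + 10)(3) = 6 cm/s
9–11 s: ½(10 + 11)(2) = 21 cm/s
11–12 s: 11 × 1 = 11 cm/s
Δv = 56 cm/s, so v(12) = 2 + (56) = 58 cm/s.

58 cm/s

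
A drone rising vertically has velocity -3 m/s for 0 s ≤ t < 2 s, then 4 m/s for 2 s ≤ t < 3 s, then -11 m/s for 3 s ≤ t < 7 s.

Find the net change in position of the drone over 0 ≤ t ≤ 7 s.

-46 m

Displacement is the signed area under the v-t curve.
0–2 s: -3 × 2 = -6 m
2–3 s: 4 × 1 = 4 m
3–7 s: -11 × 4 = -44 m
Net displacement = -46 m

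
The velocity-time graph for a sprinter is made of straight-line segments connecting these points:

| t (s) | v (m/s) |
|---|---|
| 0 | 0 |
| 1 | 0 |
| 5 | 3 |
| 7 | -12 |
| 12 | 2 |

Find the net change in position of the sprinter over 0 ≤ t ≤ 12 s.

-28 m

Net displacement equals the area under the velocity-time graph (areas below the axis count negative).
0–1 s: 0 × 1 = 0 m
1–5 s: ½(0 + 3)(4) = 6 m
5–7 s: ½(3 + -12)(2) = -9 m
7–12 s: ½(-12 + 2)(5) = -25 m
Net displacement = -28 m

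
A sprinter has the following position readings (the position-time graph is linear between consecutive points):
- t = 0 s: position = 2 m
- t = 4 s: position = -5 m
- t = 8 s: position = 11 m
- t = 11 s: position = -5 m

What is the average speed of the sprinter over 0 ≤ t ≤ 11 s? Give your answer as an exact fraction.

39/11 m/s

Average speed = (total path length)/(elapsed time); on a piecewise-linear x-t graph the path length is Σ|Δx|.
0–4 s: |Δx| = |-5 − 2| = 7 m
4–8 s: |Δx| = |11 − -5| = 16 m
8–11 s: |Δx| = |-5 − 11| = 16 m
Total path = 39 m; average speed = 39/11 = 39/11 m/s.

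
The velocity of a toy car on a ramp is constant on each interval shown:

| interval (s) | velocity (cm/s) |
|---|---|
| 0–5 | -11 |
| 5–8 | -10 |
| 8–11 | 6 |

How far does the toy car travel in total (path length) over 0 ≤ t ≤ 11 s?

103 cm

Distance (not displacement) is the total path length: add the absolute areas under v-t.
0–5 s: |-11| × 5 = 55 cm
5–8 s: |-10| × 3 = 30 cm
8–11 s: |6| × 3 = 18 cm
Total distance = 103 cm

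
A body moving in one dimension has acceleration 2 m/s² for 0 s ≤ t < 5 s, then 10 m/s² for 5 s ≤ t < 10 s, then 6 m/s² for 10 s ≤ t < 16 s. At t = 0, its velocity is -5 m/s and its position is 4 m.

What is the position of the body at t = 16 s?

592 m

On each constant-a segment, Δv = aΔt and Δx = v₀Δt + ½aΔt²; chain segment to segment.
0–5 s: v starts -5 m/s; Δx = -5·5 + ½·2·5² = 0 m; v ends 5 m/s.
5–10 s: v starts 5 m/s; Δx = 5·5 + ½·10·5² = 150 m; v ends 55 m/s.
10–16 s: v starts 55 m/s; Δx = 55·6 + ½·6·6² = 438 m; v ends 91 m/s.
x(16) = 4 + Σ Δx = 592 m.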